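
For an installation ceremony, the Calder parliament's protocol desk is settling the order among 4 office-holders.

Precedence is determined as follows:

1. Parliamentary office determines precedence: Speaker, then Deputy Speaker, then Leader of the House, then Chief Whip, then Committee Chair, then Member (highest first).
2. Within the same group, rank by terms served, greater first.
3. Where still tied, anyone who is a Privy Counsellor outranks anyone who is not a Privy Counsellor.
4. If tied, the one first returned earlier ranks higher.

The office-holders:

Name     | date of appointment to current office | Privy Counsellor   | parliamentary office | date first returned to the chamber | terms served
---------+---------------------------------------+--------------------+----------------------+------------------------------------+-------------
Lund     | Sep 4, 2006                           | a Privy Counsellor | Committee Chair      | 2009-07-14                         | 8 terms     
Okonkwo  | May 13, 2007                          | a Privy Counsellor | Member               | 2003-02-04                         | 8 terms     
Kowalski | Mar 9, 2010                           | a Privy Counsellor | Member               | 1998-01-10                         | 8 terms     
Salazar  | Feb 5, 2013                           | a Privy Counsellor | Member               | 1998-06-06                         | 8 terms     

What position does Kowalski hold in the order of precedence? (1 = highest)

2

By parliamentary office: Lund (Committee Chair); then Kowalski, Salazar and Okonkwo (Member).
Kowalski, Salazar and Okonkwo all have terms served 8 terms, so the next rule applies.
Kowalski, Salazar and Okonkwo are each a Privy Counsellor, so the next rule applies.
Among Kowalski, Salazar and Okonkwo, by date first returned to the chamber (earlier first): Kowalski (1998-01-10) before Salazar (1998-06-06) before Okonkwo (2003-02-04).
Order: Lund, Kowalski, Salazar, Okonkwo. So position 2.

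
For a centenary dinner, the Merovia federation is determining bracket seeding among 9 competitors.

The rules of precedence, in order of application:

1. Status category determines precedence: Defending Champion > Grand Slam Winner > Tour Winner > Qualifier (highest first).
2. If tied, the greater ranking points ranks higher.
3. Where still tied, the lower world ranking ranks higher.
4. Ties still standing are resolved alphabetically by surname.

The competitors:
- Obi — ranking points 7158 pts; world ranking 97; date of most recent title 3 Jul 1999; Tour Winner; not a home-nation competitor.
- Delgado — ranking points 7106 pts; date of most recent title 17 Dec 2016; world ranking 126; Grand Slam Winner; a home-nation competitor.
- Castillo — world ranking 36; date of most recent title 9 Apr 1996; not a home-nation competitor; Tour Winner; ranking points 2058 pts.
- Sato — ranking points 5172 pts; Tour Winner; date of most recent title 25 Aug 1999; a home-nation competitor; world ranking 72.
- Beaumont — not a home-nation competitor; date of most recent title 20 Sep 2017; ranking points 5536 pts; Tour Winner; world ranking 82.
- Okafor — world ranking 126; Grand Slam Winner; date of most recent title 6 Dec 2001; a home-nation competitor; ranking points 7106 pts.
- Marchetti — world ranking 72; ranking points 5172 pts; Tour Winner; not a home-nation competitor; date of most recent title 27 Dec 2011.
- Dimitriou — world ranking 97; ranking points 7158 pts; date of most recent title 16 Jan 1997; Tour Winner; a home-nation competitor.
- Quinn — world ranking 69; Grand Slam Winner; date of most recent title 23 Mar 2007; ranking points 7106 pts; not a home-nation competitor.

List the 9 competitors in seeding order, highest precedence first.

By status category: Quinn, Delgado and Okafor (Grand Slam Winner); then Dimitriou, Obi, Beaumont, Marchetti, Sato and Castillo (Tour Winner).
Quinn, Delgado and Okafor all have ranking points 7106 pts, so the next rule applies.
Among Quinn, Delgado and Okafor, by world ranking (lower first): Quinn (69) before Delgado and Okafor (126).
Among Delgado and Okafor, alphabetically by surname: Delgado before Okafor.
Among Dimitriou, Obi, Beaumont, Marchetti, Sato and Castillo, by ranking points (higher first): Dimitriou and Obi (7158 pts) before Beaumont (5536 pts) before Marchetti and Sato (5172 pts) before Castillo (2058 pts).
Dimitriou and Obi both have world ranking 97, so the next rule applies.
Among Dimitriou and Obi, alphabetically by surname: Dimitriou before Obi.
Marchetti and Sato both have world ranking 72, so the next rule applies.
Among Marchetti and Sato, alphabetically by surname: Marchetti before Sato.
Full order: Quinn, Delgado, Okafor, Dimitriou, Obi, Beaumont, Marchetti, Sato, Castillo.

Quinn, Delgado, Okafor, Dimitriou, Obi, Beaumont, Marchetti, Sato, Castillo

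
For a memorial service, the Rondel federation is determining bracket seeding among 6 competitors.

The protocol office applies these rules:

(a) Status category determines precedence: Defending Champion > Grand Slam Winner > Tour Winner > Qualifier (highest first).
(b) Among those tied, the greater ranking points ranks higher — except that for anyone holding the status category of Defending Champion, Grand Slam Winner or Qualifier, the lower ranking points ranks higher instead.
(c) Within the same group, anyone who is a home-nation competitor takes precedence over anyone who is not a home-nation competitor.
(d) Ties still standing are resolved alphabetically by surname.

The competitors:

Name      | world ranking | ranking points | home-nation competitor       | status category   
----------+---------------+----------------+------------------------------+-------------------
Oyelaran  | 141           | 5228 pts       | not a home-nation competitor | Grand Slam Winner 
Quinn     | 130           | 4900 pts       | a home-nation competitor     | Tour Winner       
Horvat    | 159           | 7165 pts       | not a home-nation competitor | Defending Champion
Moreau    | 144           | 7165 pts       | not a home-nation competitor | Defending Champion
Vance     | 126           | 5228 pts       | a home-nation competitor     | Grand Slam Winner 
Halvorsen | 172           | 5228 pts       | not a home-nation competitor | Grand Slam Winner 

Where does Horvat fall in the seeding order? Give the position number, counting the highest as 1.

1

By status category: Horvat and Moreau (Defending Champion); then Vance, Halvorsen and Oyelaran (Grand Slam Winner); then Quinn (Tour Winner).
Horvat and Moreau both have ranking points 7165 pts, so the next rule applies.
Horvat and Moreau are each not a home-nation competitor, so the next rule applies.
Among Horvat and Moreau, alphabetically by surname: Horvat before Moreau.
Vance, Halvorsen and Oyelaran all have ranking points 5228 pts, so the next rule applies.
Among Vance, Halvorsen and Oyelaran, a home-nation competitor before not a home-nation competitor: Vance (a home-nation competitor) before Halvorsen and Oyelaran (not a home-nation competitor).
Among Halvorsen and Oyelaran, alphabetically by surname: Halvorsen before Oyelaran.
Order: Horvat, Moreau, Vance, Halvorsen, Oyelaran, Quinn. So position 1.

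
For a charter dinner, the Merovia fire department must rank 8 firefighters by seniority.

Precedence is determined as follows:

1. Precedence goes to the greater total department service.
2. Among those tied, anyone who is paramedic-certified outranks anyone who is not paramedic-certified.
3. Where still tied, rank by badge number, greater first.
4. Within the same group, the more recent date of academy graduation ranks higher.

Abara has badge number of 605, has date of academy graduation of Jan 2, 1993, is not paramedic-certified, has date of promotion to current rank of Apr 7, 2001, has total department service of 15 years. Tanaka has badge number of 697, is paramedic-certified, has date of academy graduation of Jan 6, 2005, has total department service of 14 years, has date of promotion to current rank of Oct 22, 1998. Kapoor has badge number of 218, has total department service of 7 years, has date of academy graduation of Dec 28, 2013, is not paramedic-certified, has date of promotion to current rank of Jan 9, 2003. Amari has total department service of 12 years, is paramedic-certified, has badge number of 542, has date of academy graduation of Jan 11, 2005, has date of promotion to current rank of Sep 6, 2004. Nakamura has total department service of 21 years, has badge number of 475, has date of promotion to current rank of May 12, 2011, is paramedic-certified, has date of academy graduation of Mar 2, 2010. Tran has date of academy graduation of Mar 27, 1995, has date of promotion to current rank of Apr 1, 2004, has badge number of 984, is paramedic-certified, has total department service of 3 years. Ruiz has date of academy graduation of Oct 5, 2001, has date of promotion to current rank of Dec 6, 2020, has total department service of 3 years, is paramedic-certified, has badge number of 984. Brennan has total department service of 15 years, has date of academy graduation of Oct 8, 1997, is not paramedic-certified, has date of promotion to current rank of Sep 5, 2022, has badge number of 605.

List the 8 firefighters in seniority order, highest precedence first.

Nakamura, Brennan, Abara, Tanaka, Amari, Kapoor, Ruiz, Tran

By total department service (higher first): Nakamura (21 years); then Brennan and Abara (both 15 years); then Tanaka (14 years); then Amari (12 years); then Kapoor (7 years); then Ruiz and Tran (both 3 years).
Brennan and Abara are each not paramedic-certified, so the next rule applies.
Brennan and Abara both have badge number 605, so the next rule applies.
Among Brennan and Abara, by date of academy graduation (later first): Brennan (Oct 8, 1997) before Abara (Jan 2, 1993).
Ruiz and Tran are each paramedic-certified, so the next rule applies.
Ruiz and Tran both have badge number 984, so the next rule applies.
Among Ruiz and Tran, by date of academy graduation (later first): Ruiz (Oct 5, 2001) before Tran (Mar 27, 1995).
Full order: Nakamura, Brennan, Abara, Tanaka, Amari, Kapoor, Ruiz, Tran.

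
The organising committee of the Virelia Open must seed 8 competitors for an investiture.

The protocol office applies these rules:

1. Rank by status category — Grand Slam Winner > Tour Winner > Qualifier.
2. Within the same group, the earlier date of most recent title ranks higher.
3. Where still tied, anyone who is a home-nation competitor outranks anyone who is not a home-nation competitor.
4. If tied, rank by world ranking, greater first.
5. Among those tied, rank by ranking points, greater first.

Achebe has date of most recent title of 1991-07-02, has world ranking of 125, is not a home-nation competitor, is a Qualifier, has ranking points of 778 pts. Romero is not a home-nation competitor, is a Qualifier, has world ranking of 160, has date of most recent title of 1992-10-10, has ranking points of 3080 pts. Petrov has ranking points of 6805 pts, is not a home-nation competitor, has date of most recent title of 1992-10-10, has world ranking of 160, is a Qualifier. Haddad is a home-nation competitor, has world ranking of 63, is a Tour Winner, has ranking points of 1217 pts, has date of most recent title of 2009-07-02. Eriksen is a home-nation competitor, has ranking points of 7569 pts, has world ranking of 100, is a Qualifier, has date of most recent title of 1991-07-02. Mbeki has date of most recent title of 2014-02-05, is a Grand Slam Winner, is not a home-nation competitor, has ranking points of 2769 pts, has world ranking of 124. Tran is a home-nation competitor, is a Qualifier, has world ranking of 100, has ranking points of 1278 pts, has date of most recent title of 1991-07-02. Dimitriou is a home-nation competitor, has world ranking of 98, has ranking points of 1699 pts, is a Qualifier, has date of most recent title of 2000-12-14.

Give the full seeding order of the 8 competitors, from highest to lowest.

By status category: Mbeki (Grand Slam Winner); then Haddad (Tour Winner); then Eriksen, Tran, Achebe, Petrov, Romero and Dimitriou (Qualifier).
Among Eriksen, Tran, Achebe, Petrov, Romero and Dimitriou, by date of most recent title (earlier first): Eriksen, Tran and Achebe (1991-07-02) before Petrov and Romero (1992-10-10) before Dimitriou (2000-12-14).
Among Eriksen, Tran and Achebe, a home-nation competitor before not a home-nation competitor: Eriksen and Tran (a home-nation competitor) before Achebe (not a home-nation competitor).
Eriksen and Tran both have world ranking 100, so the next rule applies.
Among Eriksen and Tran, by ranking points (higher first): Eriksen (7569 pts) before Tran (1278 pts).
Petrov and Romero are each not a home-nation competitor, so the next rule applies.
Petrov and Romero both have world ranking 160, so the next rule applies.
Among Petrov and Romero, by ranking points (higher first): Petrov (6805 pts) before Romero (3080 pts).
Full order: Mbeki, Haddad, Eriksen, Tran, Achebe, Petrov, Romero, Dimitriou.

Mbeki, Haddad, Eriksen, Tran, Achebe, Petrov, Romero, Dimitriou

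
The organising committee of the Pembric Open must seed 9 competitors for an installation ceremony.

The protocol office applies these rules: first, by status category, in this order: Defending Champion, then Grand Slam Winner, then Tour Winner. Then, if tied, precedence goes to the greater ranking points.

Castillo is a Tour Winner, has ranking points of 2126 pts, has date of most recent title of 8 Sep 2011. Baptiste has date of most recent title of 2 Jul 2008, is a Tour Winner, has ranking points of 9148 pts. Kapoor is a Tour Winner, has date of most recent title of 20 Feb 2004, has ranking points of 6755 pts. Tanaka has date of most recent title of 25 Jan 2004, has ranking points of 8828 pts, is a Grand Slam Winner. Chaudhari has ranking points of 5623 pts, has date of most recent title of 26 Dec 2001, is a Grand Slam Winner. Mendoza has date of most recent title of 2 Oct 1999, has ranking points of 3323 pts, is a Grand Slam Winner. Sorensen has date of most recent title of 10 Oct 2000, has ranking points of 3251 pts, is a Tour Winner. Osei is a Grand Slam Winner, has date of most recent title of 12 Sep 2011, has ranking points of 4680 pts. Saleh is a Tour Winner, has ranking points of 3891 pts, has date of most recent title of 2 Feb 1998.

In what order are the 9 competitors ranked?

Tanaka, Chaudhari, Osei, Mendoza, Baptiste, Kapoor, Saleh, Sorensen, Castillo

By status category: Tanaka, Chaudhari, Osei and Mendoza (Grand Slam Winner); then Baptiste, Kapoor, Saleh, Sorensen and Castillo (Tour Winner).
Among Tanaka, Chaudhari, Osei and Mendoza, by ranking points (higher first): Tanaka (8828 pts) before Chaudhari (5623 pts) before Osei (4680 pts) before Mendoza (3323 pts).
Among Baptiste, Kapoor, Saleh, Sorensen and Castillo, by ranking points (higher first): Baptiste (9148 pts) before Kapoor (6755 pts) before Saleh (3891 pts) before Sorensen (3251 pts) before Castillo (2126 pts).
Full order: Tanaka, Chaudhari, Osei, Mendoza, Baptiste, Kapoor, Saleh, Sorensen, Castillo.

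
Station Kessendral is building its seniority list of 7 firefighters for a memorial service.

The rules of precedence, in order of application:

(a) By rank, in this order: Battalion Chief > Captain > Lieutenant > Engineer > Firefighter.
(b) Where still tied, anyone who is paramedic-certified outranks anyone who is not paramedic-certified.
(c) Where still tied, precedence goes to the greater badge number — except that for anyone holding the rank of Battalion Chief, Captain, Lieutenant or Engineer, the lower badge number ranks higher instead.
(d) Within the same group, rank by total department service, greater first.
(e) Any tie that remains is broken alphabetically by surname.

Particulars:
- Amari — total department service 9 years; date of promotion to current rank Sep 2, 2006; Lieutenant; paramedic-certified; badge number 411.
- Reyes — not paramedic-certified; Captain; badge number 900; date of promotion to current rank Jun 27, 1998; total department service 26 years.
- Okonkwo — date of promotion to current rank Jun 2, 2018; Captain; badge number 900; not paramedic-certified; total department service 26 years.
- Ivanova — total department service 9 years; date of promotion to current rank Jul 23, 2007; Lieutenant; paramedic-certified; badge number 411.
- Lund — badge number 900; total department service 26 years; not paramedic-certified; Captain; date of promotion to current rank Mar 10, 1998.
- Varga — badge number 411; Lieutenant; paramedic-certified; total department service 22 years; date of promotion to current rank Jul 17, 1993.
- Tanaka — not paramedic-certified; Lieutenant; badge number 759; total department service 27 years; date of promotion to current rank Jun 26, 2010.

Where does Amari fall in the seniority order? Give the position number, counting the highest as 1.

5

By rank: Lund, Okonkwo and Reyes (Captain); then Varga, Amari, Ivanova and Tanaka (Lieutenant).
Lund, Okonkwo and Reyes are each not paramedic-certified, so the next rule applies.
Lund, Okonkwo and Reyes all have badge number 900, so the next rule applies.
Lund, Okonkwo and Reyes all have total department service 26 years, so the next rule applies.
Among Lund, Okonkwo and Reyes, alphabetically by surname: Lund before Okonkwo before Reyes.
Among Varga, Amari, Ivanova and Tanaka, paramedic-certified before not paramedic-certified: Varga, Amari and Ivanova (paramedic-certified) before Tanaka (not paramedic-certified).
Varga, Amari and Ivanova all have badge number 411, so the next rule applies.
Among Varga, Amari and Ivanova, by total department service (higher first): Varga (22 years) before Amari and Ivanova (9 years).
Among Amari and Ivanova, alphabetically by surname: Amari before Ivanova.
Order: Lund, Okonkwo, Reyes, Varga, Amari, Ivanova, Tanaka. So position 5.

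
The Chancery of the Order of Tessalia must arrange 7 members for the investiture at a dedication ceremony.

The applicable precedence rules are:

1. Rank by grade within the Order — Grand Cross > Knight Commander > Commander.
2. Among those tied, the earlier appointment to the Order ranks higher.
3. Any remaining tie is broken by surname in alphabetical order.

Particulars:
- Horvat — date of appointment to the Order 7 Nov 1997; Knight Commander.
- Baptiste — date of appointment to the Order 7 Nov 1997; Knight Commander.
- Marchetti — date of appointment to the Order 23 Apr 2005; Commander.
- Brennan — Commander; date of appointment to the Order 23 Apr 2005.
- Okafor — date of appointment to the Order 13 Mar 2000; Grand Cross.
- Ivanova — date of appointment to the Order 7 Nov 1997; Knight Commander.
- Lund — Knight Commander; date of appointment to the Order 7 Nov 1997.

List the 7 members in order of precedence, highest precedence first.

By grade within the Order: Okafor (Grand Cross); then Baptiste, Horvat, Ivanova and Lund (Knight Commander); then Brennan and Marchetti (Commander).
Baptiste, Horvat, Ivanova and Lund all have date of appointment to the Order 7 Nov 1997, so the next rule applies.
Among Baptiste, Horvat, Ivanova and Lund, alphabetically by surname: Baptiste before Horvat before Ivanova before Lund.
Brennan and Marchetti both have date of appointment to the Order 23 Apr 2005, so the next rule applies.
Among Brennan and Marchetti, alphabetically by surname: Brennan before Marchetti.
Full order: Okafor, Baptiste, Horvat, Ivanova, Lund, Brennan, Marchetti.

Okafor, Baptiste, Horvat, Ivanova, Lund, Brennan, Marchetti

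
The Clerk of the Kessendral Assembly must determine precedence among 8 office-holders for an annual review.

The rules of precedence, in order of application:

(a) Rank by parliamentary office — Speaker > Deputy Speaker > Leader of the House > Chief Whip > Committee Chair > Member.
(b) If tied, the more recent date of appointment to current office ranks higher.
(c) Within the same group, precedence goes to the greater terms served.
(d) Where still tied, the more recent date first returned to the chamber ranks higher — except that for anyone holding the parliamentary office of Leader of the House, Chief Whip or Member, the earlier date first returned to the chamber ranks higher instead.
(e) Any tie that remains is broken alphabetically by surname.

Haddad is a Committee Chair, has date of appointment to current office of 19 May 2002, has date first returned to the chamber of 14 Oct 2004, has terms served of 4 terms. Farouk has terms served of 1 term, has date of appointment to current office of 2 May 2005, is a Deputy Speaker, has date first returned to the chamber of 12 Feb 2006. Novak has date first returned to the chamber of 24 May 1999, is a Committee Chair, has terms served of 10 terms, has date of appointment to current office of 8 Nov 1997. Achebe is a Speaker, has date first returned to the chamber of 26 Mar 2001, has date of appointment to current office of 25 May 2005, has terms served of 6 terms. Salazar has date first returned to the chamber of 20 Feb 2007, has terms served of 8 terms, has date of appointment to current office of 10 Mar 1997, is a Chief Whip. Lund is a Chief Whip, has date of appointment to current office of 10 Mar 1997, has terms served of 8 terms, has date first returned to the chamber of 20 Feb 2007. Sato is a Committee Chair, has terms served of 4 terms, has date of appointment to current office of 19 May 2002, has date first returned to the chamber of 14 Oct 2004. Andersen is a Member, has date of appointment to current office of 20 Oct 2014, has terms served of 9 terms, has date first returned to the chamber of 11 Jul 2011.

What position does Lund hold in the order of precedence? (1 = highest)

By parliamentary office: Achebe (Speaker); then Farouk (Deputy Speaker); then Lund and Salazar (Chief Whip); then Haddad, Sato and Novak (Committee Chair); then Andersen (Member).
Lund and Salazar both have date of appointment to current office 10 Mar 1997, so the next rule applies.
Lund and Salazar both have terms served 8 terms, so the next rule applies.
Lund and Salazar both have date first returned to the chamber 20 Feb 2007, so the next rule applies.
Among Lund and Salazar, alphabetically by surname: Lund before Salazar.
Among Haddad, Sato and Novak, by date of appointment to current office (later first): Haddad and Sato (19 May 2002) before Novak (8 Nov 1997).
Haddad and Sato both have terms served 4 terms, so the next rule applies.
Haddad and Sato both have date first returned to the chamber 14 Oct 2004, so the next rule applies.
Among Haddad and Sato, alphabetically by surname: Haddad before Sato.
Order: Achebe, Farouk, Lund, Salazar, Haddad, Sato, Novak, Andersen. So position 3.

3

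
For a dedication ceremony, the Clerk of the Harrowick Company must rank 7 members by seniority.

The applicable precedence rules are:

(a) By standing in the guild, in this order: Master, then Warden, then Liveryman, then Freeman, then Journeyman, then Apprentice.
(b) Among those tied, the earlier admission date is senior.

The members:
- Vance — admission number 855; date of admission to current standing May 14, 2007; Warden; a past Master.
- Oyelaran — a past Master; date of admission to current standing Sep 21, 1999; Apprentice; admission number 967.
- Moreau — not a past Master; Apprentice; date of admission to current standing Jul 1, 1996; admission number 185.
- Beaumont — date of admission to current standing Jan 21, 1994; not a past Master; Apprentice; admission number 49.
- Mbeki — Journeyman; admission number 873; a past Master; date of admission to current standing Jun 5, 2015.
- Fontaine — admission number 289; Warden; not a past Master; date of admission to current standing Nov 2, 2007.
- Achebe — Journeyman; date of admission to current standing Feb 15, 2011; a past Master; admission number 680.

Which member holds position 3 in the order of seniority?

Achebe

By standing in the guild: Vance and Fontaine (Warden); then Achebe and Mbeki (Journeyman); then Beaumont, Moreau and Oyelaran (Apprentice).
Among Vance and Fontaine, by date of admission to current standing (earlier first): Vance (May 14, 2007) before Fontaine (Nov 2, 2007).
Among Achebe and Mbeki, by date of admission to current standing (earlier first): Achebe (Feb 15, 2011) before Mbeki (Jun 5, 2015).
Among Beaumont, Moreau and Oyelaran, by date of admission to current standing (earlier first): Beaumont (Jan 21, 1994) before Moreau (Jul 1, 1996) before Oyelaran (Sep 21, 1999).
Order: Vance, Fontaine, Achebe, Mbeki, Beaumont, Moreau, Oyelaran.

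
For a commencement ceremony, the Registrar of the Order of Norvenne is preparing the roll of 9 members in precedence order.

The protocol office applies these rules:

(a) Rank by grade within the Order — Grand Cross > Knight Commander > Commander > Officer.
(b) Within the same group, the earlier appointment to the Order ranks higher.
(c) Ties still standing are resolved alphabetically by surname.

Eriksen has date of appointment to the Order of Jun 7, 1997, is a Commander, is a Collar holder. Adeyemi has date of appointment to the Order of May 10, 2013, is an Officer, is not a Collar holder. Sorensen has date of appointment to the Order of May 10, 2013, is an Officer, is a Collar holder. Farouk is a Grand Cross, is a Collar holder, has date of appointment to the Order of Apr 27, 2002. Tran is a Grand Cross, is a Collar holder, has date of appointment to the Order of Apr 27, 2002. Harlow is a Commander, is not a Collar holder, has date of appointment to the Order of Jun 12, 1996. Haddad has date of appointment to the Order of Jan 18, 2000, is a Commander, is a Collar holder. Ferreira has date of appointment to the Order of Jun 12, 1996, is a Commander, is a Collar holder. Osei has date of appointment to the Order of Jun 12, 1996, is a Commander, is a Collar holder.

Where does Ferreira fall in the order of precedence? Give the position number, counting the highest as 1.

By grade within the Order: Farouk and Tran (Grand Cross); then Ferreira, Harlow, Osei, Eriksen and Haddad (Commander); then Adeyemi and Sorensen (Officer).
Farouk and Tran both have date of appointment to the Order Apr 27, 2002, so the next rule applies.
Among Farouk and Tran, alphabetically by surname: Farouk before Tran.
Among Ferreira, Harlow, Osei, Eriksen and Haddad, by date of appointment to the Order (earlier first): Ferreira, Harlow and Osei (Jun 12, 1996) before Eriksen (Jun 7, 1997) before Haddad (Jan 18, 2000).
Among Ferreira, Harlow and Osei, alphabetically by surname: Ferreira before Harlow before Osei.
Adeyemi and Sorensen both have date of appointment to the Order May 10, 2013, so the next rule applies.
Among Adeyemi and Sorensen, alphabetically by surname: Adeyemi before Sorensen.
Order: Farouk, Tran, Ferreira, Harlow, Osei, Eriksen, Haddad, Adeyemi, Sorensen. So position 3.

3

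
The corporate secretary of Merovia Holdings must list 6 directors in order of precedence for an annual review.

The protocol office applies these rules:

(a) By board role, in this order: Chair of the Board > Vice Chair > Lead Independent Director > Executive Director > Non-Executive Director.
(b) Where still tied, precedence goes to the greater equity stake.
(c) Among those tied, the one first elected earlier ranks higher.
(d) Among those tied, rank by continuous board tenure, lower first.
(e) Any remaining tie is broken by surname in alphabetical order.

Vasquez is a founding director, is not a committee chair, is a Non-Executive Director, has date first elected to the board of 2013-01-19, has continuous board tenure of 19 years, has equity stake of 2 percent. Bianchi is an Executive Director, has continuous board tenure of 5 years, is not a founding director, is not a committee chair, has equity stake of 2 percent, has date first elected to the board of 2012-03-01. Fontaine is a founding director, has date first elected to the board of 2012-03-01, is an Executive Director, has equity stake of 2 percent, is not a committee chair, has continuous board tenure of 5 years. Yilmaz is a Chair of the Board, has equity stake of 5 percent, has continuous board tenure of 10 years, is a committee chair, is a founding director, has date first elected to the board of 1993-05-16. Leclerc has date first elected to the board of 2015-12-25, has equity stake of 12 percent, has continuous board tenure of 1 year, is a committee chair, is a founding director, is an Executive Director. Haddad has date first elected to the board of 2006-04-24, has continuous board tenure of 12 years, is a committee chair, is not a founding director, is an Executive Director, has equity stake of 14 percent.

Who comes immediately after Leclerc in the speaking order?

By board role: Yilmaz (Chair of the Board); then Haddad, Leclerc, Bianchi and Fontaine (Executive Director); then Vasquez (Non-Executive Director).
Among Haddad, Leclerc, Bianchi and Fontaine, by equity stake (higher first): Haddad (14 percent) before Leclerc (12 percent) before Bianchi and Fontaine (2 percent).
Bianchi and Fontaine both have date first elected to the board 2012-03-01, so the next rule applies.
Bianchi and Fontaine both have continuous board tenure 5 years, so the next rule applies.
Among Bianchi and Fontaine, alphabetically by surname: Bianchi before Fontaine.
Order: Yilmaz, Haddad, Leclerc, Bianchi, Fontaine, Vasquez.

Bianchi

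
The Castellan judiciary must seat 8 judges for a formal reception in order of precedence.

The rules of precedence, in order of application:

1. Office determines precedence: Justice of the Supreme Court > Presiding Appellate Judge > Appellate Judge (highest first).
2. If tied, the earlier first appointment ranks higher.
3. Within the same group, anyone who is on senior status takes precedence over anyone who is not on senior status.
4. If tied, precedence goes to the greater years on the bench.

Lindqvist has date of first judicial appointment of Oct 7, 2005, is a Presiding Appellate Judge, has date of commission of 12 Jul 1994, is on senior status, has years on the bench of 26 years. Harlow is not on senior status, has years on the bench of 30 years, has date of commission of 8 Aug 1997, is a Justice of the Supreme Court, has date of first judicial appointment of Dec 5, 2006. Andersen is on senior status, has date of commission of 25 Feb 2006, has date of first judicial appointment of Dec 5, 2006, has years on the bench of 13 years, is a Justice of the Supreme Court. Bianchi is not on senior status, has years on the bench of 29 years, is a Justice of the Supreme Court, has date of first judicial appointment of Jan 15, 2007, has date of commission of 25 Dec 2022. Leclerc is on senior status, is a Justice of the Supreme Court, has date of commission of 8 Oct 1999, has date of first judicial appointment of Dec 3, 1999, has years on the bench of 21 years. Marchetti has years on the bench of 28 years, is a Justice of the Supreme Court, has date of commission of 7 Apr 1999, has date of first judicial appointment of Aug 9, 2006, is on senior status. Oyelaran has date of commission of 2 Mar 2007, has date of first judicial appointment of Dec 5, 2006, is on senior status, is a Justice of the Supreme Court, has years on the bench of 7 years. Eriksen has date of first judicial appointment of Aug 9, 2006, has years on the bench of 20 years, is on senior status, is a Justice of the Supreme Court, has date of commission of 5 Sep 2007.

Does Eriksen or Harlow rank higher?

Eriksen

By office: Leclerc, Marchetti, Eriksen, Andersen, Oyelaran, Harlow and Bianchi (Justice of the Supreme Court); then Lindqvist (Presiding Appellate Judge).
Among Leclerc, Marchetti, Eriksen, Andersen, Oyelaran, Harlow and Bianchi, by date of first judicial appointment (earlier first): Leclerc (Dec 3, 1999) before Marchetti and Eriksen (Aug 9, 2006) before Andersen, Oyelaran and Harlow (Dec 5, 2006) before Bianchi (Jan 15, 2007).
Marchetti and Eriksen are each on senior status, so the next rule applies.
Among Marchetti and Eriksen, by years on the bench (higher first): Marchetti (28 years) before Eriksen (20 years).
Among Andersen, Oyelaran and Harlow, on senior status before not on senior status: Andersen and Oyelaran (on senior status) before Harlow (not on senior status).
Among Andersen and Oyelaran, by years on the bench (higher first): Andersen (13 years) before Oyelaran (7 years).
So Eriksen takes precedence.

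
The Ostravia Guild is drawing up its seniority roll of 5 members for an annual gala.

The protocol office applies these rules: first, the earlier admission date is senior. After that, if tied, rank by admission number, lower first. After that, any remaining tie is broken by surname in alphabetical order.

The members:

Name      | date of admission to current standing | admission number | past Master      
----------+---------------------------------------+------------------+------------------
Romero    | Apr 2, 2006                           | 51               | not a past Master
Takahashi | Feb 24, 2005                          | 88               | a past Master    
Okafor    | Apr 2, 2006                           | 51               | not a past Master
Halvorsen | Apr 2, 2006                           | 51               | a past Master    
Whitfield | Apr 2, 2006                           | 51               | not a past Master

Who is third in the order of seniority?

Okafor

By date of admission to current standing (earlier first): Takahashi (Feb 24, 2005); then Halvorsen, Okafor, Romero and Whitfield (each Apr 2, 2006).
Halvorsen, Okafor, Romero and Whitfield all have admission number 51, so the next rule applies.
Among Halvorsen, Okafor, Romero and Whitfield, alphabetically by surname: Halvorsen before Okafor before Romero before Whitfield.
Order: Takahashi, Halvorsen, Okafor, Romero, Whitfield.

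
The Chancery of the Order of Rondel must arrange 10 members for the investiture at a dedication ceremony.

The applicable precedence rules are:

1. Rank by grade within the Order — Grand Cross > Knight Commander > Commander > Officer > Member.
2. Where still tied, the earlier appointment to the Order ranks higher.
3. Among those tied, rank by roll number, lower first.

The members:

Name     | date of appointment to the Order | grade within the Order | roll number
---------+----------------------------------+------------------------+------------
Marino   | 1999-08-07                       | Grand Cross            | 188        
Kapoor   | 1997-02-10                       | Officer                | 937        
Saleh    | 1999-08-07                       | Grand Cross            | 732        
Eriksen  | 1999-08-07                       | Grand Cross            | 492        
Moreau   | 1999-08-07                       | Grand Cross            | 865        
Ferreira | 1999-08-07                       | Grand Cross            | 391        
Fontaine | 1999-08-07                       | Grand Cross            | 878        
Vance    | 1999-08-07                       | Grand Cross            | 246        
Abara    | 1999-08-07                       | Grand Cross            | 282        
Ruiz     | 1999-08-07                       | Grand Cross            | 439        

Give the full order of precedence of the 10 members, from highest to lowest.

Marino, Vance, Abara, Ferreira, Ruiz, Eriksen, Saleh, Moreau, Fontaine, Kapoor

By grade within the Order: Marino, Vance, Abara, Ferreira, Ruiz, Eriksen, Saleh, Moreau and Fontaine (Grand Cross); then Kapoor (Officer).
Marino, Vance, Abara, Ferreira, Ruiz, Eriksen, Saleh, Moreau and Fontaine all have date of appointment to the Order 1999-08-07, so the next rule applies.
Among Marino, Vance, Abara, Ferreira, Ruiz, Eriksen, Saleh, Moreau and Fontaine, by roll number (lower first): Marino (188) before Vance (246) before Abara (282) before Ferreira (391) before Ruiz (439) before Eriksen (492) before Saleh (732) before Moreau (865) before Fontaine (878).
Full order: Marino, Vance, Abara, Ferreira, Ruiz, Eriksen, Saleh, Moreau, Fontaine, Kapoor.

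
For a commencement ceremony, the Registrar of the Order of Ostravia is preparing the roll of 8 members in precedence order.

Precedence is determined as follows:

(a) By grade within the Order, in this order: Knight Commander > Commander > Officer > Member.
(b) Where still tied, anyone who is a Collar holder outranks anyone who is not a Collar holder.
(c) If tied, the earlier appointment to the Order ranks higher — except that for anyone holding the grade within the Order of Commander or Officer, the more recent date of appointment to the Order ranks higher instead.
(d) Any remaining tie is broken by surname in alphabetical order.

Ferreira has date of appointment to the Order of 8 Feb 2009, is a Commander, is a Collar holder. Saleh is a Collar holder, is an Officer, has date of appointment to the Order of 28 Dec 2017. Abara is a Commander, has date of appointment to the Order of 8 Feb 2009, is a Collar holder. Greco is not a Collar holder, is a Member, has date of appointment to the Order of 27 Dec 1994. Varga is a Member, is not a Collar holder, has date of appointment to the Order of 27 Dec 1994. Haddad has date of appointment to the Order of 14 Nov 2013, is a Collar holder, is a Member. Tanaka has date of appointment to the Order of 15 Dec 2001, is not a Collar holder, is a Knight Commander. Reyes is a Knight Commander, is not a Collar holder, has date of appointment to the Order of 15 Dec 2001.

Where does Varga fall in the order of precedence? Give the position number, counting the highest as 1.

By grade within the Order: Reyes and Tanaka (Knight Commander); then Abara and Ferreira (Commander); then Saleh (Officer); then Haddad, Greco and Varga (Member).
Reyes and Tanaka are each not a Collar holder, so the next rule applies.
Reyes and Tanaka both have date of appointment to the Order 15 Dec 2001, so the next rule applies.
Among Reyes and Tanaka, alphabetically by surname: Reyes before Tanaka.
Abara and Ferreira are each a Collar holder, so the next rule applies.
Abara and Ferreira both have date of appointment to the Order 8 Feb 2009, so the next rule applies.
Among Abara and Ferreira, alphabetically by surname: Abara before Ferreira.
Among Haddad, Greco and Varga, a Collar holder before not a Collar holder: Haddad (a Collar holder) before Greco and Varga (not a Collar holder).
Greco and Varga both have date of appointment to the Order 27 Dec 1994, so the next rule applies.
Among Greco and Varga, alphabetically by surname: Greco before Varga.
Order: Reyes, Tanaka, Abara, Ferreira, Saleh, Haddad, Greco, Varga. So position 8.

8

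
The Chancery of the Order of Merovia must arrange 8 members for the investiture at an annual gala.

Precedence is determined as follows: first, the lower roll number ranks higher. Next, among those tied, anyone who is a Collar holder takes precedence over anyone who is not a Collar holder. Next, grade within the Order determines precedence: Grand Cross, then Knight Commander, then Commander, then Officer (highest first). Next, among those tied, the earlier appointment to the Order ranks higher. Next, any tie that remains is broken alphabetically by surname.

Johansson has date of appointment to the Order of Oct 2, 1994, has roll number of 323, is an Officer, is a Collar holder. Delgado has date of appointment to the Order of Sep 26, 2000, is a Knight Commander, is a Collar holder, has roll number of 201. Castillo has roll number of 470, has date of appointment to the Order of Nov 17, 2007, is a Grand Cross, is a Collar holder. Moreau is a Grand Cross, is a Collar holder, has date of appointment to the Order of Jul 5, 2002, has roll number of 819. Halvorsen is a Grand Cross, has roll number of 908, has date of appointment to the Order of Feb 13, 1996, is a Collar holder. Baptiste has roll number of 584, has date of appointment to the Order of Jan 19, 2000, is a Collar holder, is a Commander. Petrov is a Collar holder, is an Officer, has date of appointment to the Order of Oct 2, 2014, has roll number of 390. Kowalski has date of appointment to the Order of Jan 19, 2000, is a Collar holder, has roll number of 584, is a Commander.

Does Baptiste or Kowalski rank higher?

By roll number (lower first): Delgado (201); then Johansson (323); then Petrov (390); then Castillo (470); then Baptiste and Kowalski (both 584); then Moreau (819); then Halvorsen (908).
Baptiste and Kowalski are each a Collar holder, so the next rule applies.
Baptiste and Kowalski are each Commander, so the next rule applies.
Baptiste and Kowalski both have date of appointment to the Order Jan 19, 2000, so the next rule applies.
Among Baptiste and Kowalski, alphabetically by surname: Baptiste before Kowalski.
So Baptiste takes precedence.

Baptiste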